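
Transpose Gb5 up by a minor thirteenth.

Ebb7

Counting six letter names plus an octave up from G lands on E.
Moving 20 semitones up from Gb5 (the size of a minor thirteenth) reaches Ebb7.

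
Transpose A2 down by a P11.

Counting four letter names plus an octave down from A lands on E.
Moving 17 semitones down from A2 (the size of a perfect eleventh) reaches E1.

E1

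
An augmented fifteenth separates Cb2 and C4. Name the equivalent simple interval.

Each octave removed subtracts seven from the number: 15 − 7 = 8.
Quality carries through unchanged, so the simple form is an augmented octave.

augmented 8th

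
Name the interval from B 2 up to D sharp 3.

B to D spans three letter names (B-C-D) — that makes it a third of some quality.
The major third spans 4 semitones, and B2 to D#3 is exactly 4 semitones — so this is a major third.

major third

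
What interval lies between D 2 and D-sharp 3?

D to D is the same letter name, plus an octave, so the interval is some kind of octave.
D2 to D#3 spans 13 semitones — one semitone wider than the perfect octave (12) — giving an augmented octave.

augmented octave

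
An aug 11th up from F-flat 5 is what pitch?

B-flat 6

The eleventh's letter: F up four letter names plus an octave → B.
Moving 18 semitones up from Fb5 (the size of an augmented eleventh) reaches Bb6.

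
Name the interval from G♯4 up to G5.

diminished octave

G to G is the same letter name, plus an octave — that makes it an octave of some quality.
G#4 to G5 spans 11 semitones — one semitone narrower than the perfect octave (12) — giving a diminished octave.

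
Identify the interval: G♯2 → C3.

G to C spans four letter names (G-A-B-C) — that makes it a fourth of some quality.
The perfect fourth is 5 semitones; here we have 4, one semitone narrower: diminished.

diminished 4th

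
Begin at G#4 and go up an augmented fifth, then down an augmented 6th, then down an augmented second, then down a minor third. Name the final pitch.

C4

Up an augmented fifth from G#4: D##5 (8 semitones up).
An augmented sixth down from D##5 is F#4.
Down an augmented second from F#4: Eb4 (3 semitones down).
Down a minor third from Eb4: C4 (3 semitones down).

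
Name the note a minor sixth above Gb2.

Ebb3

Six letter names up from G: E.
A minor sixth spans 8 semitones, so from Gb2 the target pitch is Ebb3.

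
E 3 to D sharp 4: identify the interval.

M7

E to D spans seven letter names (E-F-G-A-B-C-D), so the interval is some kind of seventh.
The major seventh spans 11 semitones, and E3 to D#4 is exactly 11 semitones — so this is a major seventh.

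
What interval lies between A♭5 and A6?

augmented 8th

A to A is the same letter name, plus an octave: an octave.
Ab5 to A6 spans 13 semitones — one semitone wider than the perfect octave (12) — giving an augmented octave.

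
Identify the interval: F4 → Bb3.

P5

Descending from F4 to Bb3 is the same interval as ascending Bb3 to F4.
B to F spans five letter names (B-C-D-E-F) — that makes it a fifth of some quality.
Bb3 to F4 is 7 semitones, matching the perfect fifth exactly, so the quality is perfect.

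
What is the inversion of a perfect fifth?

perfect 4th

The rule of nine gives the new number: 9 − 5 = 4, so a fifth becomes a fourth.
And perfect stays perfect under inversion, so we get a perfect fourth.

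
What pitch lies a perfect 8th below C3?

The letter stays C (same as the start), shifted an octave down.
A perfect octave spans 12 semitones, so from C3 the target pitch is C2.

C2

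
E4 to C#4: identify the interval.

minor 3rd

Descending from E4 to C#4 is the same interval as ascending C#4 to E4.
C to E spans three letter names (C-D-E): a third.
A major third would be 4 semitones, but C#4 to E4 is 3 — one semitone narrower, making it a minor third.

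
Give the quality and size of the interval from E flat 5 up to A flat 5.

E to A spans four letter names (E-F-G-A), so the interval is some kind of fourth.
Counting semitones, Eb5→Ab5 is 5, which is the perfect fourth.

P4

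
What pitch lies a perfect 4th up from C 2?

F 2

The fourth takes the letter from C up to F.
A perfect fourth spans 5 semitones, so from C2 the target pitch is F2.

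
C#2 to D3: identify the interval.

m9

C to D spans two letter names (C-D), plus an octave — that makes it a ninth of some quality.
At 13 semitones, C#2→D3 falls one short of a major ninth: minor.
(Equivalently, a compound minor second: a minor second plus an octave.)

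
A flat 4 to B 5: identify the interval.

A to B spans two letter names (A-B), plus an octave, so the interval is some kind of ninth.
A major ninth would be 14 semitones; Ab4 to B5 is 15, one semitone wider, so the interval is augmented.
(Equivalently, a compound augmented second: an augmented second plus an octave.)

augmented 9th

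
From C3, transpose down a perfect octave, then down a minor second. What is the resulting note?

B1

C3 down a perfect octave → C2 (12 semitones).
C2 down a minor second → B1 (1 semitone).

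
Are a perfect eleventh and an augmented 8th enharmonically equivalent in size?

No

17 semitones (perfect eleventh) vs 13 semitones (augmented octave): not equal.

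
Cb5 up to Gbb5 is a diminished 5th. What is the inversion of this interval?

A4

Inverted interval numbers add to nine, so a fifth pairs with a fourth (5 + 4 = 9).
Quality inverts too: diminished becomes augmented. That makes the inversion an augmented fourth.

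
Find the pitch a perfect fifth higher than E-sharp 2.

The fifth takes the letter from E up to B.
A perfect fifth is 7 semitones; 7 semitones up from E#2 gives B#2.

B-sharp 2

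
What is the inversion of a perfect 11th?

perfect 5th

First reduce the compound perfect eleventh to its simple form, a perfect fourth.
Interval numbers invert to sum to nine: 4 + 5 = 9, so a fourth inverts to a fifth.
The quality also flips — perfect stays perfect — giving a perfect fifth.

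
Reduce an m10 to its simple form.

Take out an octave (7 from the number): 10 − 7 = 3.
So a minor tenth is an octave plus a minor third. The quality is unchanged.

minor 3rd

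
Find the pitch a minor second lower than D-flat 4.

C 4

The second takes the letter from D down to C.
Moving 1 semitone down from Db4 (the size of a minor second) reaches C4.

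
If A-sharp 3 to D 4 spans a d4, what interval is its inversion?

Interval numbers invert to sum to nine: 4 + 5 = 9, so a fourth inverts to a fifth.
And diminished becomes augmented under inversion, so we get an augmented fifth.

augmented fifth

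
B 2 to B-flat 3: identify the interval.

d8

B to B is the same letter name, plus an octave — that makes it an octave of some quality.
B2 to Bb3 spans 11 semitones — one semitone narrower than the perfect octave (12) — giving a diminished octave.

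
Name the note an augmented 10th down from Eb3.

Cbb2

Counting three letter names plus an octave down from E lands on C.
An augmented tenth is 17 semitones; 17 semitones down from Eb3 gives Cbb2.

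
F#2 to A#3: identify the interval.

M10

F to A spans three letter names (F-G-A), plus an octave, so the interval is some kind of tenth.
The major tenth spans 16 semitones, and F#2 to A#3 is exactly 16 semitones — so this is a major tenth.
(Equivalently, a compound major third: a major third plus an octave.)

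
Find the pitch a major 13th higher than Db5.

Six letters up from D (plus an octave) reaches B.
A major thirteenth spans 21 semitones, so from Db5 the target pitch is Bb6.

Bb6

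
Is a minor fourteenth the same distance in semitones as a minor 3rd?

No

A minor fourteenth spans 22 semitones; a minor third spans 3 semitones. They differ by 19.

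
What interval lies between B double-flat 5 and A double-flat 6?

minor 7th

B to A spans seven letter names (B-C-D-E-F-G-A) — that makes it a seventh of some quality.
Bbb5 to Abb6 is 10 semitones, a half step short of the major seventh (11), so this is minor.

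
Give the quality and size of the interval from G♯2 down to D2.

Descending from G#2 to D2 is the same interval as ascending D2 to G#2.
D to G spans four letter names (D-E-F-G), so the interval is some kind of fourth.
A perfect fourth would be 5 semitones; D2 to G#2 is 6, one semitone wider, so the interval is augmented.

augmented fourth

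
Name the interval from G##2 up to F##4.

G to F spans seven letter names (G-A-B-C-D-E-F), plus an octave: a fourteenth.
A major fourteenth would be 23 semitones, but G##2 to F##4 is 22 — one semitone narrower, making it a minor fourteenth.
(Equivalently, a compound minor seventh: a minor seventh plus an octave.)

minor fourteenth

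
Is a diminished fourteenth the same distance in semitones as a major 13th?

Both span 21 semitones: a diminished fourteenth and a major thirteenth are the same chromatic distance.

Yes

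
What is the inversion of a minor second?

Inverted interval numbers add to nine, so a second pairs with a seventh (2 + 7 = 9).
And minor becomes major under inversion, so we get a major seventh.

major seventh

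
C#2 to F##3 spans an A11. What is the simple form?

augmented fourth

Each octave removed subtracts seven from the number: 11 − 7 = 4.
That makes an augmented eleventh a compound augmented fourth — an octave plus an augmented fourth.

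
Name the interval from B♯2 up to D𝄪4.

M10

B to D spans three letter names (B-C-D), plus an octave — that makes it a tenth of some quality.
B#2 to D##4 is 16 semitones, matching the major tenth exactly, so the quality is major.
(Equivalently, a compound major third: a major third plus an octave.)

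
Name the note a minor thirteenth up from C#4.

The thirteenth's letter: C up six letter names plus an octave → A.
Moving 20 semitones up from C#4 (the size of a minor thirteenth) reaches A5.

A5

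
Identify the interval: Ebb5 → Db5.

minor 2nd

Descending from Ebb5 to Db5 is the same interval as ascending Db5 to Ebb5.
D to E spans two letter names (D-E) — that makes it a second of some quality.
A major second would be 2 semitones, but Db5 to Ebb5 is 1 — one semitone narrower, making it a minor second.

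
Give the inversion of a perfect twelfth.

First reduce the compound perfect twelfth to its simple form, a perfect fifth.
Inverted interval numbers add to nine, so a fifth pairs with a fourth (5 + 4 = 9).
Quality inverts too: perfect stays perfect. That makes the inversion a perfect fourth.

perfect 4th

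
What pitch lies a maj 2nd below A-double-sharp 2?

Counting two letter names down from A lands on G.
A major second is 2 semitones; 2 semitones down from A##2 gives G##2.

G-double-sharp 2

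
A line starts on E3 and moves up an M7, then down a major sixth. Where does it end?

E3 up a major seventh → D#4 (11 semitones).
Down a major sixth from D#4: F#3 (9 semitones down).

F#3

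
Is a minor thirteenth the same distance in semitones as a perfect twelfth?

A minor thirteenth spans 20 semitones; a perfect twelfth spans 19 semitones. They differ by 1.

No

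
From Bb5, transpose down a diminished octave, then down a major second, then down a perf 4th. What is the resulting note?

Down a diminished octave from Bb5: B4 (11 semitones down).
Down a major second from B4: A4 (2 semitones down).
Down a perfect fourth from A4: E4 (5 semitones down).

E4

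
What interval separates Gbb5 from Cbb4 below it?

Descending from Gbb5 to Cbb4 is the same interval as ascending Cbb4 to Gbb5.
C to G spans five letter names (C-D-E-F-G), plus an octave, so the interval is some kind of twelfth.
Cbb4 to Gbb5 is 19 semitones, matching the perfect twelfth exactly, so the quality is perfect.
(Equivalently, a compound perfect fifth: a perfect fifth plus an octave.)

P12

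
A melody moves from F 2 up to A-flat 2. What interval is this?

F to A spans three letter names (F-G-A), so the interval is some kind of third.
A major third would be 4 semitones, but F2 to Ab2 is 3 — one semitone narrower, making it a minor third.

minor third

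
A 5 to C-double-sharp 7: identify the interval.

A to C spans three letter names (A-B-C), plus an octave — that makes it a tenth of some quality.
The major tenth is 16 semitones; here we have 17, one semitone wider: augmented.
(Equivalently, a compound augmented third: an augmented third plus an octave.)

augmented tenth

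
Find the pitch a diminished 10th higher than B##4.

The tenth's letter: B up three letter names plus an octave → D.
A diminished tenth is 14 semitones; 14 semitones up from B##4 gives D#6.

D#6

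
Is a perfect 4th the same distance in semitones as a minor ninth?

No

A perfect fourth spans 5 semitones; a minor ninth spans 13 semitones. They differ by 8.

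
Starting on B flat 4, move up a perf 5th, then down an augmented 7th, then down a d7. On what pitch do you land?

Up a perfect fifth from Bb4: F5 (7 semitones up).
Down an augmented seventh from F5: Gbb4 (12 semitones down).
Gbb4 down a diminished seventh → Ab3 (9 semitones).

A flat 3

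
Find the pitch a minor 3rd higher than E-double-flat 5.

G-double-flat 5

The third takes the letter from E up to G.
A minor third spans 3 semitones, so from Ebb5 the target pitch is Gbb5.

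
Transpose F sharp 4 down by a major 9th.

E 3

The ninth's letter: F down two letter names plus an octave → E.
A major ninth spans 14 semitones, so from F#4 the target pitch is E3.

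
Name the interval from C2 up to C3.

C to C is the same letter name, plus an octave: an octave.
The perfect octave spans 12 semitones, and C2 to C3 is exactly 12 semitones — so this is a perfect octave.

perfect octave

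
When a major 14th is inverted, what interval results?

First reduce the compound major fourteenth to its simple form, a major seventh.
Inverted interval numbers add to nine, so a seventh pairs with a second (7 + 2 = 9).
Quality inverts too: major becomes minor. That makes the inversion a minor second.

minor second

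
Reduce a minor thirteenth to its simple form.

minor 6th

Subtracting seven from the interval number removes an octave: 13 − 7 = 6.
So a minor thirteenth is an octave plus a minor sixth. The quality is unchanged.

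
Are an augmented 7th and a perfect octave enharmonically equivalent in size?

Both span 12 semitones: an augmented seventh and a perfect octave are the same chromatic distance.

Yes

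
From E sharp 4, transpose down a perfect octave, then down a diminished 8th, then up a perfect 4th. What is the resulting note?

A double-sharp 2

E#4 down a perfect octave → E#3 (12 semitones).
E#3 down a diminished octave → E##2 (11 semitones).
Up a perfect fourth from E##2: A##2 (5 semitones up).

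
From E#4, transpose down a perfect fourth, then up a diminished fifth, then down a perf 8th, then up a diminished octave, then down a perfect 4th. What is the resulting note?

Down a perfect fourth from E#4: B#3 (5 semitones down).
Up a diminished fifth from B#3: F#4 (6 semitones up).
A perfect octave down from F#4 is F#3.
F#3 up a diminished octave → F4 (11 semitones).
F4 down a perfect fourth → C4 (5 semitones).

C4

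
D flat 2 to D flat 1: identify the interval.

perfect octave

Descending from Db2 to Db1 is the same interval as ascending Db1 to Db2.
D to D is the same letter name, plus an octave — that makes it an octave of some quality.
Counting semitones, Db1→Db2 is 12, which is the perfect octave.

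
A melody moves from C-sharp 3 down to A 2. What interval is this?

Descending from C#3 to A2 is the same interval as ascending A2 to C#3.
A to C spans three letter names (A-B-C): a third.
A2 to C#3 is 4 semitones, matching the major third exactly, so the quality is major.

major third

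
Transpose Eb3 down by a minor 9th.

D2

Counting two letter names plus an octave down from E lands on D.
Moving 13 semitones down from Eb3 (the size of a minor ninth) reaches D2.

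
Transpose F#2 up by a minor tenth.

A3

Three letters up from F (plus an octave) reaches A.
A minor tenth is 15 semitones; 15 semitones up from F#2 gives A3.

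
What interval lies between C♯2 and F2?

d4

C to F spans four letter names (C-D-E-F): a fourth.
C#2 to F2 spans 4 semitones — one semitone narrower than the perfect fourth (5) — giving a diminished fourth.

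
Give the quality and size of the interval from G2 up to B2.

G to B spans three letter names (G-A-B): a third.
The major third spans 4 semitones, and G2 to B2 is exactly 4 semitones — so this is a major third.

major 3rd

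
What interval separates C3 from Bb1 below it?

Descending from C3 to Bb1 is the same interval as ascending Bb1 to C3.
B to C spans two letter names (B-C), plus an octave — that makes it a ninth of some quality.
Counting semitones, Bb1→C3 is 14, which is the major ninth.
(Equivalently, a compound major second: a major second plus an octave.)

major ninth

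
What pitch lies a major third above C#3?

E#3

Counting three letter names up from C lands on E.
Moving 4 semitones up from C#3 (the size of a major third) reaches E#3.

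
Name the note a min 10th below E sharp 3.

C double-sharp 2

The tenth's letter: E down three letter names plus an octave → C.
A minor tenth is 15 semitones; 15 semitones down from E#3 gives C##2.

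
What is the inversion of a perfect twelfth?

perfect fourth

First reduce the compound perfect twelfth to its simple form, a perfect fifth.
Interval numbers invert to sum to nine: 5 + 4 = 9, so a fifth inverts to a fourth.
The quality also flips — perfect stays perfect — giving a perfect fourth.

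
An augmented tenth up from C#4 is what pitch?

Three letters up from C (plus an octave) reaches E.
Moving 17 semitones up from C#4 (the size of an augmented tenth) reaches E##5.

E##5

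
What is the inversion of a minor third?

major sixth

The rule of nine gives the new number: 9 − 3 = 6, so a third becomes a sixth.
Quality inverts too: minor becomes major. That makes the inversion a major sixth.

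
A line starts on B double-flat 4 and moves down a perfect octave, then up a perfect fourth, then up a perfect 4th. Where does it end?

A double-flat 4

A perfect octave down from Bbb4 is Bbb3.
A perfect fourth up from Bbb3 is Ebb4.
Up a perfect fourth from Ebb4: Abb4 (5 semitones up).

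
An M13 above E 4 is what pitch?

C-sharp 6

The thirteenth's letter: E up six letter names plus an octave → C.
A major thirteenth is 21 semitones; 21 semitones up from E4 gives C#6.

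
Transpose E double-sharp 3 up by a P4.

A double-sharp 3

Four letter names up from E: A.
A perfect fourth spans 5 semitones, so from E##3 the target pitch is A##3.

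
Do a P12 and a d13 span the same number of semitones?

Yes

A perfect twelfth = 19 semitones = a diminished thirteenth; enharmonically equal.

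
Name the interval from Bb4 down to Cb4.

Descending from Bb4 to Cb4 is the same interval as ascending Cb4 to Bb4.
C to B spans seven letter names (C-D-E-F-G-A-B) — that makes it a seventh of some quality.
Counting semitones, Cb4→Bb4 is 11, which is the major seventh.

major seventh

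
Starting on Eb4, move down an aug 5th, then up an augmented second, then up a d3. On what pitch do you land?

Down an augmented fifth from Eb4: Abb3 (8 semitones down).
Abb3 up an augmented second → Bb3 (3 semitones).
Up a diminished third from Bb3: Dbb4 (2 semitones up).

Dbb4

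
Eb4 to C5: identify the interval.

major sixth

E to C spans six letter names (E-F-G-A-B-C), so the interval is some kind of sixth.
The major sixth spans 9 semitones, and Eb4 to C5 is exactly 9 semitones — so this is a major sixth.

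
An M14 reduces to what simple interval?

major 7th

Subtracting seven from the interval number removes an octave: 14 − 7 = 7.
So a major fourteenth is an octave plus a major seventh. The quality is unchanged.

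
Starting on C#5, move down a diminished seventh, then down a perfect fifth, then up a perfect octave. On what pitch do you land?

G##4

A diminished seventh down from C#5 is D##4.
D##4 down a perfect fifth → G##3 (7 semitones).
Up a perfect octave from G##3: G##4 (12 semitones up).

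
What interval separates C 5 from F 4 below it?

Descending from C5 to F4 is the same interval as ascending F4 to C5.
F to C spans five letter names (F-G-A-B-C) — that makes it a fifth of some quality.
F4 to C5 is 7 semitones, matching the perfect fifth exactly, so the quality is perfect.

P5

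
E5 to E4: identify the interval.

Descending from E5 to E4 is the same interval as ascending E4 to E5.
E to E is the same letter name, plus an octave — that makes it an octave of some quality.
The perfect octave spans 12 semitones, and E4 to E5 is exactly 12 semitones — so this is a perfect octave.

perfect octave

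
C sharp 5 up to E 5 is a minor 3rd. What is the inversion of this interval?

major sixth

Inverted interval numbers add to nine, so a third pairs with a sixth (3 + 6 = 9).
And minor becomes major under inversion, so we get a major sixth.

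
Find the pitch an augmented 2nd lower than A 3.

The second takes the letter from A down to G.
Moving 3 semitones down from A3 (the size of an augmented second) reaches Gb3.

G-flat 3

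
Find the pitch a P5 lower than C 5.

Counting five letter names down from C lands on F.
A perfect fifth spans 7 semitones, so from C5 the target pitch is F4.

F 4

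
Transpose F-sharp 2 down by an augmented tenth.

The tenth's letter: F down three letter names plus an octave → D.
An augmented tenth is 17 semitones; 17 semitones down from F#2 gives Db1.

D-flat 1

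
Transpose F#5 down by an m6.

A#4

The sixth takes the letter from F down to A.
A minor sixth spans 8 semitones, so from F#5 the target pitch is A#4.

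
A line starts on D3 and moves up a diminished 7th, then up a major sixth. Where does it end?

A diminished seventh up from D3 is Cb4.
A major sixth up from Cb4 is Ab4.

Ab4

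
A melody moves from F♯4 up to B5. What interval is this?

perfect eleventh

F to B spans four letter names (F-G-A-B), plus an octave — that makes it an eleventh of some quality.
Counting semitones, F#4→B5 is 17, which is the perfect eleventh.
(Equivalently, a compound perfect fourth: a perfect fourth plus an octave.)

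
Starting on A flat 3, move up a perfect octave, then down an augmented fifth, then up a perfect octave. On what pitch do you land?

Up a perfect octave from Ab3: Ab4 (12 semitones up).
Down an augmented fifth from Ab4: Dbb4 (8 semitones down).
A perfect octave up from Dbb4 is Dbb5.

D double-flat 5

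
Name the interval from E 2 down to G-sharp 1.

Descending from E2 to G#1 is the same interval as ascending G#1 to E2.
G to E spans six letter names (G-A-B-C-D-E) — that makes it a sixth of some quality.
A major sixth would be 9 semitones, but G#1 to E2 is 8 — one semitone narrower, making it a minor sixth.

minor sixth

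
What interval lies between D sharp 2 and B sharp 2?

D to B spans six letter names (D-E-F-G-A-B), so the interval is some kind of sixth.
The major sixth spans 9 semitones, and D#2 to B#2 is exactly 9 semitones — so this is a major sixth.

M6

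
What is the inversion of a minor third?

major sixth

Interval numbers invert to sum to nine: 3 + 6 = 9, so a third inverts to a sixth.
And minor becomes major under inversion, so we get a major sixth.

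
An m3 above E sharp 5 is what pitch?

Three letter names up from E: G.
A minor third spans 3 semitones, so from E#5 the target pitch is G#5.

G sharp 5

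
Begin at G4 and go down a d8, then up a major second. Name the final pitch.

A#3

A diminished octave down from G4 is G#3.
A major second up from G#3 is A#3.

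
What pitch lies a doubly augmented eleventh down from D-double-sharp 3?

Counting four letter names plus an octave down from D lands on A.
Moving 19 semitones down from D##3 (the size of a doubly augmented eleventh) reaches A1.

A 1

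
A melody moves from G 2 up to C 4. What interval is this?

G to C spans four letter names (G-A-B-C), plus an octave — that makes it an eleventh of some quality.
The perfect eleventh spans 17 semitones, and G2 to C4 is exactly 17 semitones — so this is a perfect eleventh.
(Equivalently, a compound perfect fourth: a perfect fourth plus an octave.)

perfect 11th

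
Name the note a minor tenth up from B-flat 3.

D-flat 5

The tenth's letter: B up three letter names plus an octave → D.
A minor tenth is 15 semitones; 15 semitones up from Bb3 gives Db5.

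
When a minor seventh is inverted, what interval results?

major second

Interval numbers invert to sum to nine: 7 + 2 = 9, so a seventh inverts to a second.
Quality inverts too: minor becomes major. That makes the inversion a major second.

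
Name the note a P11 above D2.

G3

The eleventh's letter: D up four letter names plus an octave → G.
A perfect eleventh is 17 semitones; 17 semitones up from D2 gives G3.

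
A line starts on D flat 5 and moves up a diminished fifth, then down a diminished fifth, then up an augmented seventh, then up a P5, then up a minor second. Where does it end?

A diminished fifth up from Db5 is Abb5.
Abb5 down a diminished fifth → Db5 (6 semitones).
Db5 up an augmented seventh → C#6 (12 semitones).
C#6 up a perfect fifth → G#6 (7 semitones).
A minor second up from G#6 is A6.

A 6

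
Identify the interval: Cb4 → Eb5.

C to E spans three letter names (C-D-E), plus an octave — that makes it a tenth of some quality.
The major tenth spans 16 semitones, and Cb4 to Eb5 is exactly 16 semitones — so this is a major tenth.
(Equivalently, a compound major third: a major third plus an octave.)

major 10th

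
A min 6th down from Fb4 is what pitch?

Ab3

The sixth takes the letter from F down to A.
Moving 8 semitones down from Fb4 (the size of a minor sixth) reaches Ab3.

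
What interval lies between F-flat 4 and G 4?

augmented second

F to G spans two letter names (F-G): a second.
Fb4 to G4 spans 3 semitones — one semitone wider than the major second (2) — giving an augmented second.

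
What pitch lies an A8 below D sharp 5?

D 4

An octave keeps the letter name D, an octave down from D.
An augmented octave is 13 semitones; 13 semitones down from D#5 gives D4.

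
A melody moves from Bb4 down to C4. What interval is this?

minor 7th

Descending from Bb4 to C4 is the same interval as ascending C4 to Bb4.
C to B spans seven letter names (C-D-E-F-G-A-B), so the interval is some kind of seventh.
At 10 semitones, C4→Bb4 falls one short of a major seventh: minor.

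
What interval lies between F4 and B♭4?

F to B spans four letter names (F-G-A-B) — that makes it a fourth of some quality.
F4 to Bb4 is 5 semitones, matching the perfect fourth exactly, so the quality is perfect.

perfect fourth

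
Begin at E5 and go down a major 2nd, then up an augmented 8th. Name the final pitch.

D#6

Down a major second from E5: D5 (2 semitones down).
An augmented octave up from D5 is D#6.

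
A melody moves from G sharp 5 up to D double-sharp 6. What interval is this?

augmented fifth

G to D spans five letter names (G-A-B-C-D), so the interval is some kind of fifth.
The perfect fifth is 7 semitones; here we have 8, one semitone wider: augmented.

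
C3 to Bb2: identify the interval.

major 2nd

Descending from C3 to Bb2 is the same interval as ascending Bb2 to C3.
B to C spans two letter names (B-C) — that makes it a second of some quality.
Counting semitones, Bb2→C3 is 2, which is the major second.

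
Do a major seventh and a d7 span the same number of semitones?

No

A major seventh spans 11 semitones; a diminished seventh spans 9 semitones. They differ by 2.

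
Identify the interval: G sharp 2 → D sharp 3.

perfect fifth

G to D spans five letter names (G-A-B-C-D) — that makes it a fifth of some quality.
Counting semitones, G#2→D#3 is 7, which is the perfect fifth.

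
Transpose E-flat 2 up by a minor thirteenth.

The thirteenth's letter: E up six letter names plus an octave → C.
Moving 20 semitones up from Eb2 (the size of a minor thirteenth) reaches Cb4.

C-flat 4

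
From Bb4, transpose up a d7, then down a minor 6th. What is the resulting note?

A diminished seventh up from Bb4 is Abb5.
Down a minor sixth from Abb5: Cb5 (8 semitones down).

Cb5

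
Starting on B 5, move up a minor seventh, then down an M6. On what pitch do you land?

A minor seventh up from B5 is A6.
Down a major sixth from A6: C6 (9 semitones down).

C 6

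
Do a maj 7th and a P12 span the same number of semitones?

No

A major seventh is 11 semitones but a perfect twelfth is 19 semitones — different sizes.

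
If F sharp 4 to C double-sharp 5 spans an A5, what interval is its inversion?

diminished 4th

Inverted interval numbers add to nine, so a fifth pairs with a fourth (5 + 4 = 9).
And augmented becomes diminished under inversion, so we get a diminished fourth.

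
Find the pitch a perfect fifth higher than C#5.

Five letter names up from C: G.
Moving 7 semitones up from C#5 (the size of a perfect fifth) reaches G#5.

G#5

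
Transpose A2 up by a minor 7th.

Counting seven letter names up from A lands on G.
A minor seventh is 10 semitones; 10 semitones up from A2 gives G3.

G3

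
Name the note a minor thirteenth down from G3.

B1

Counting six letter names plus an octave down from G lands on B.
Moving 20 semitones down from G3 (the size of a minor thirteenth) reaches B1.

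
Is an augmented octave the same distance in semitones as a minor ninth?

Yes

Both span 13 semitones: an augmented octave and a minor ninth are the same chromatic distance.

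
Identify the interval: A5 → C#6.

A to C spans three letter names (A-B-C): a third.
Counting semitones, A5→C#6 is 4, which is the major third.

M3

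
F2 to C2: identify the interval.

Descending from F2 to C2 is the same interval as ascending C2 to F2.
C to F spans four letter names (C-D-E-F): a fourth.
C2 to F2 is 5 semitones, matching the perfect fourth exactly, so the quality is perfect.

perfect fourth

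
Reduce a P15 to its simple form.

Each octave removed subtracts seven from the number: 15 − 7 = 8.
So a perfect fifteenth is an octave plus a perfect octave. The quality is unchanged.

perfect 8th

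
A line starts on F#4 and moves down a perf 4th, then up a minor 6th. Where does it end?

Down a perfect fourth from F#4: C#4 (5 semitones down).
C#4 up a minor sixth → A4 (8 semitones).

A4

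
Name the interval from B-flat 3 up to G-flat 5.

minor thirteenth

B to G spans six letter names (B-C-D-E-F-G), plus an octave: a thirteenth.
At 20 semitones, Bb3→Gb5 falls one short of a major thirteenth: minor.
(Equivalently, a compound minor sixth: a minor sixth plus an octave.)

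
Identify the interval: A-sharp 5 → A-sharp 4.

Descending from A#5 to A#4 is the same interval as ascending A#4 to A#5.
A to A is the same letter name, plus an octave — that makes it an octave of some quality.
The perfect octave spans 12 semitones, and A#4 to A#5 is exactly 12 semitones — so this is a perfect octave.

P8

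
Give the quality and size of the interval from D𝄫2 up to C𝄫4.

minor fourteenth

D to C spans seven letter names (D-E-F-G-A-B-C), plus an octave: a fourteenth.
At 22 semitones, Dbb2→Cbb4 falls one short of a major fourteenth: minor.
(Equivalently, a compound minor seventh: a minor seventh plus an octave.)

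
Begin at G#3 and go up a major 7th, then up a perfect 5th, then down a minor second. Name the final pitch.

Up a major seventh from G#3: F##4 (11 semitones up).
Up a perfect fifth from F##4: C##5 (7 semitones up).
Down a minor second from C##5: B##4 (1 semitone down).

B##4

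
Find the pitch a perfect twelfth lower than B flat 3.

E flat 2

Five letters down from B (plus an octave) reaches E.
Moving 19 semitones down from Bb3 (the size of a perfect twelfth) reaches Eb2.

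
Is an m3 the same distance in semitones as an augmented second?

Yes

A minor third = 3 semitones = an augmented second; enharmonically equal.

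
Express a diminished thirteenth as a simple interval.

Take out an octave (7 from the number): 13 − 7 = 6.
So a diminished thirteenth is an octave plus a diminished sixth. The quality is unchanged.

d6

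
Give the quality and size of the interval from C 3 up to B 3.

major seventh

C to B spans seven letter names (C-D-E-F-G-A-B): a seventh.
The major seventh spans 11 semitones, and C3 to B3 is exactly 11 semitones — so this is a major seventh.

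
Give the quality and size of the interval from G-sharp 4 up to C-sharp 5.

G to C spans four letter names (G-A-B-C), so the interval is some kind of fourth.
Counting semitones, G#4→C#5 is 5, which is the perfect fourth.

perfect 4th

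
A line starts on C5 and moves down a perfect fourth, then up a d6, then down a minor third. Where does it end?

C5 down a perfect fourth → G4 (5 semitones).
A diminished sixth up from G4 is Ebb5.
A minor third down from Ebb5 is Cb5.

Cb5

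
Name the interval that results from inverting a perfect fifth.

perfect 4th

Inverted interval numbers add to nine, so a fifth pairs with a fourth (5 + 4 = 9).
The quality also flips — perfect stays perfect — giving a perfect fourth.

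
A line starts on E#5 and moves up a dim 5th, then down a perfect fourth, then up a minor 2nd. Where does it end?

Up a diminished fifth from E#5: B5 (6 semitones up).
Down a perfect fourth from B5: F#5 (5 semitones down).
Up a minor second from F#5: G5 (1 semitone up).

G5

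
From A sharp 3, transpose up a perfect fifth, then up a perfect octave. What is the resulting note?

E sharp 5

A perfect fifth up from A#3 is E#4.
A perfect octave up from E#4 is E#5.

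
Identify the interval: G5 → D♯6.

augmented fifth

G to D spans five letter names (G-A-B-C-D), so the interval is some kind of fifth.
A perfect fifth would be 7 semitones; G5 to D#6 is 8, one semitone wider, so the interval is augmented.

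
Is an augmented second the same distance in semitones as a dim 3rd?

No

An augmented second is 3 semitones but a diminished third is 2 semitones — different sizes.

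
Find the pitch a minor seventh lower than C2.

D1

Seven letter names down from C: D.
A minor seventh spans 10 semitones, so from C2 the target pitch is D1.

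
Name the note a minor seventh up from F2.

Eb3

Seven letter names up from F: E.
Moving 10 semitones up from F2 (the size of a minor seventh) reaches Eb3.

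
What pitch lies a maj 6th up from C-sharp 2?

Counting six letter names up from C lands on A.
Moving 9 semitones up from C#2 (the size of a major sixth) reaches A#2.

A-sharp 2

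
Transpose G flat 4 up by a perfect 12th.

Five letters up from G (plus an octave) reaches D.
A perfect twelfth is 19 semitones; 19 semitones up from Gb4 gives Db6.

D flat 6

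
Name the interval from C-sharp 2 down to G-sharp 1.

perfect fourth

Descending from C#2 to G#1 is the same interval as ascending G#1 to C#2.
G to C spans four letter names (G-A-B-C): a fourth.
The perfect fourth spans 5 semitones, and G#1 to C#2 is exactly 5 semitones — so this is a perfect fourth.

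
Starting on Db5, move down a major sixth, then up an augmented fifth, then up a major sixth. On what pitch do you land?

Down a major sixth from Db5: Fb4 (9 semitones down).
Up an augmented fifth from Fb4: C5 (8 semitones up).
C5 up a major sixth → A5 (9 semitones).

A5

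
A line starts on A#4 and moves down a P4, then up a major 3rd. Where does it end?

A perfect fourth down from A#4 is E#4.
E#4 up a major third → G##4 (4 semitones).

G##4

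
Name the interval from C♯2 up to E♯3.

C to E spans three letter names (C-D-E), plus an octave: a tenth.
C#2 to E#3 is 16 semitones, matching the major tenth exactly, so the quality is major.
(Equivalently, a compound major third: a major third plus an octave.)

major tenth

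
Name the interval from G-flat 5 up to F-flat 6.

G to F spans seven letter names (G-A-B-C-D-E-F) — that makes it a seventh of some quality.
A major seventh would be 11 semitones, but Gb5 to Fb6 is 10 — one semitone narrower, making it a minor seventh.

minor seventh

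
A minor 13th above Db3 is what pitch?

Six letters up from D (plus an octave) reaches B.
A minor thirteenth spans 20 semitones, so from Db3 the target pitch is Bbb4.

Bbb4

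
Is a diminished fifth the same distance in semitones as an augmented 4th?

Yes

A diminished fifth spans 6 semitones, and an augmented fourth also spans 6 semitones — they're enharmonic.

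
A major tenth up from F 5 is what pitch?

Counting three letter names plus an octave up from F lands on A.
A major tenth spans 16 semitones, so from F5 the target pitch is A6.

A 6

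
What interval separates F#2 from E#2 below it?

minor second

Descending from F#2 to E#2 is the same interval as ascending E#2 to F#2.
E to F spans two letter names (E-F) — that makes it a second of some quality.
At 1 semitone, E#2→F#2 falls one short of a major second: minor.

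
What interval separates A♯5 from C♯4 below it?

Descending from A#5 to C#4 is the same interval as ascending C#4 to A#5.
C to A spans six letter names (C-D-E-F-G-A), plus an octave: a thirteenth.
C#4 to A#5 is 21 semitones, matching the major thirteenth exactly, so the quality is major.
(Equivalently, a compound major sixth: a major sixth plus an octave.)

M13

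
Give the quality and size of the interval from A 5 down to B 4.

Descending from A5 to B4 is the same interval as ascending B4 to A5.
B to A spans seven letter names (B-C-D-E-F-G-A) — that makes it a seventh of some quality.
A major seventh would be 11 semitones, but B4 to A5 is 10 — one semitone narrower, making it a minor seventh.

minor seventh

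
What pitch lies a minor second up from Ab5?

Two letter names up from A: B.
A minor second is 1 semitone; 1 semitone up from Ab5 gives Bbb5.

Bbb5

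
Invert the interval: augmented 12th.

diminished fourth

First reduce the compound augmented twelfth to its simple form, an augmented fifth.
The rule of nine gives the new number: 9 − 5 = 4, so a fifth becomes a fourth.
The quality also flips — augmented becomes diminished — giving a diminished fourth.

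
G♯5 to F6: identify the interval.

diminished seventh

G to F spans seven letter names (G-A-B-C-D-E-F): a seventh.
The major seventh is 11 semitones; here we have 9, two semitones narrower: diminished.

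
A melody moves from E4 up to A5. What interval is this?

E to A spans four letter names (E-F-G-A), plus an octave — that makes it an eleventh of some quality.
E4 to A5 is 17 semitones, matching the perfect eleventh exactly, so the quality is perfect.
(Equivalently, a compound perfect fourth: a perfect fourth plus an octave.)

perfect eleventh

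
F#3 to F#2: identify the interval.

Descending from F#3 to F#2 is the same interval as ascending F#2 to F#3.
F to F is the same letter name, plus an octave, so the interval is some kind of octave.
The perfect octave spans 12 semitones, and F#2 to F#3 is exactly 12 semitones — so this is a perfect octave.

perfect octave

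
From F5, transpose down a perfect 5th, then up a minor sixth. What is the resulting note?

Gb5

F5 down a perfect fifth → Bb4 (7 semitones).
Bb4 up a minor sixth → Gb5 (8 semitones).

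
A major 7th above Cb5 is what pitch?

The seventh takes the letter from C up to B.
A major seventh is 11 semitones; 11 semitones up from Cb5 gives Bb5.

Bb5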